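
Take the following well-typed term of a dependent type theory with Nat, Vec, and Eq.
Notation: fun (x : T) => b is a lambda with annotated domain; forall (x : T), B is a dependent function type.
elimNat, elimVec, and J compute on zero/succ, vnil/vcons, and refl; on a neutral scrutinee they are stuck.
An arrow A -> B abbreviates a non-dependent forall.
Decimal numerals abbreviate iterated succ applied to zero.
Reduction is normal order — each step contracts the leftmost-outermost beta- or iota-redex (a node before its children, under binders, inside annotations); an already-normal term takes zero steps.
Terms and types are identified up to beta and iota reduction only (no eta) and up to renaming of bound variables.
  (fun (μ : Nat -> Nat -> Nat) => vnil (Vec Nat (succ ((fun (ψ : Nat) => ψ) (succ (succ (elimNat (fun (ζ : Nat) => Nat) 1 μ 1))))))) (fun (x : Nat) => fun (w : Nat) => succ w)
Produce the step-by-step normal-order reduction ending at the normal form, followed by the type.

normal-order reduction sequence:
  (fun (μ : Nat -> Nat -> Nat) => vnil (Vec Nat (succ ((fun (ψ : Nat) => ψ) (succ (succ (elimNat (fun (ζ : Nat) => Nat) 1 μ 1))))))) (fun (x : Nat) => fun (w : Nat) => succ w)
  ~> vnil (Vec Nat (succ ((fun (μ : Nat) => μ) (succ (succ (elimNat (fun (ψ : Nat) => Nat) 1 (fun (ζ : Nat) => fun (x : Nat) => succ x) 1))))))
  ~> vnil (Vec Nat (succ (succ (succ (elimNat (fun (μ : Nat) => Nat) 1 (fun (ψ : Nat) => fun (ζ : Nat) => succ ζ) 1)))))
  ~> vnil (Vec Nat (succ (succ (succ ((fun (μ : Nat) => fun (ψ : Nat) => succ ψ) 0 (elimNat (fun (ζ : Nat) => Nat) 1 (fun (x : Nat) => fun (w : Nat) => succ w) 0))))))
  ~> vnil (Vec Nat (succ (succ (succ ((fun (μ : Nat) => succ μ) (elimNat (fun (ψ : Nat) => Nat) 1 (fun (ζ : Nat) => fun (x : Nat) => succ x) 0))))))
  ~> vnil (Vec Nat (succ (succ (succ (succ (elimNat (fun (μ : Nat) => Nat) 1 (fun (ψ : Nat) => fun (ζ : Nat) => succ ζ) 0))))))
  ~> vnil (Vec Nat 5)
the term's type:
  Vec (Vec Nat 5) 0


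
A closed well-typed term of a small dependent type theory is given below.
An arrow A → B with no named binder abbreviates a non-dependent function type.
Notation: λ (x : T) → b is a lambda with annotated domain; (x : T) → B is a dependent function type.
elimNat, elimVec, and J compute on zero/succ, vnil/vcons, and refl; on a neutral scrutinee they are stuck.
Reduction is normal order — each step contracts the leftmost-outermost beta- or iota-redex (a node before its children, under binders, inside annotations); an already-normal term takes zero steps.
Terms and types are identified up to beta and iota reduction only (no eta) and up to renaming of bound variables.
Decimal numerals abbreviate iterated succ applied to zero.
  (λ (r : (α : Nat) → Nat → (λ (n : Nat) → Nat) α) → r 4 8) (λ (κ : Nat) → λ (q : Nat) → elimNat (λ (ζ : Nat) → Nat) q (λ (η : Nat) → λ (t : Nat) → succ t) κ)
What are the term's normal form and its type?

normal form:
  12
the term's type:
  Nat


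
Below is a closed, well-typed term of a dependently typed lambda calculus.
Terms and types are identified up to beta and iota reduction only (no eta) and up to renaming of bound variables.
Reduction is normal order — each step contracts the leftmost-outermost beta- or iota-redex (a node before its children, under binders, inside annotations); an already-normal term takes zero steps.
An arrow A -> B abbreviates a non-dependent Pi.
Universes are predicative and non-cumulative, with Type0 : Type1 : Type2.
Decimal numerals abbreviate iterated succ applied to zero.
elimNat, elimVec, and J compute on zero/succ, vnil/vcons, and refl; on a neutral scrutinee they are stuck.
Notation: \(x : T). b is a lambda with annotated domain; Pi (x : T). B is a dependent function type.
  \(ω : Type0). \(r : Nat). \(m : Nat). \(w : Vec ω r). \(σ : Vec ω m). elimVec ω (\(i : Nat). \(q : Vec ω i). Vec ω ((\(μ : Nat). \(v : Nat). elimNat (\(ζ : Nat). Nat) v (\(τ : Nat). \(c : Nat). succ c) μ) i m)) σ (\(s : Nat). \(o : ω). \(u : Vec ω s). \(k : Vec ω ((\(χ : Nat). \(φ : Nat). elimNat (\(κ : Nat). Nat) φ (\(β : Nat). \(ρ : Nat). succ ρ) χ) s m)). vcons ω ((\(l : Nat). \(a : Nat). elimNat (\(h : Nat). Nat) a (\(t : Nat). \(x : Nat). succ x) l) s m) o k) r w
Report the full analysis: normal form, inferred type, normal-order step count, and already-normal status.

reduced normal form:
  \(ω : Type0). \(r : Nat). \(m : Nat). \(w : Vec ω r). \(σ : Vec ω m). elimVec ω (\(i : Nat). \(q : Vec ω i). Vec ω (elimNat (\(μ : Nat). Nat) m (\(v : Nat). \(ζ : Nat). succ ζ) i)) σ (\(τ : Nat). \(c : ω). \(s : Vec ω τ). \(o : Vec ω (elimNat (\(u : Nat). Nat) m (\(k : Nat). \(χ : Nat). succ χ) τ)). vcons ω (elimNat (\(φ : Nat). Nat) m (\(κ : Nat). \(β : Nat). succ β) τ) c o) r w
type:
  Pi (ω : Type0). Pi (r : Nat). Pi (m : Nat). Vec ω r -> Vec ω m -> Vec ω (elimNat (\(w : Nat). Nat) m (\(σ : Nat). \(i : Nat). succ i) r)
reduction steps (normal order): 6
term was already normal: no
first redex: a beta-redex


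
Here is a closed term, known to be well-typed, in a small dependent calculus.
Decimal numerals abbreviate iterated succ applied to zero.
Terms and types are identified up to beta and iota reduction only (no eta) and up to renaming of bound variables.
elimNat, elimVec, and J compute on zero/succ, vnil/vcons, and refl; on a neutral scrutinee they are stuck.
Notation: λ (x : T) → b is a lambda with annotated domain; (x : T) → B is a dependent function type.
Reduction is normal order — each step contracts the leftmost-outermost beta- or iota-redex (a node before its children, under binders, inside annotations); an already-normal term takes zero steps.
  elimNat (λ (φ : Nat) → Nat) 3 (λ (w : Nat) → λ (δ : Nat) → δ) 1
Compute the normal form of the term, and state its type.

normal form:
  3
type:
  Nat


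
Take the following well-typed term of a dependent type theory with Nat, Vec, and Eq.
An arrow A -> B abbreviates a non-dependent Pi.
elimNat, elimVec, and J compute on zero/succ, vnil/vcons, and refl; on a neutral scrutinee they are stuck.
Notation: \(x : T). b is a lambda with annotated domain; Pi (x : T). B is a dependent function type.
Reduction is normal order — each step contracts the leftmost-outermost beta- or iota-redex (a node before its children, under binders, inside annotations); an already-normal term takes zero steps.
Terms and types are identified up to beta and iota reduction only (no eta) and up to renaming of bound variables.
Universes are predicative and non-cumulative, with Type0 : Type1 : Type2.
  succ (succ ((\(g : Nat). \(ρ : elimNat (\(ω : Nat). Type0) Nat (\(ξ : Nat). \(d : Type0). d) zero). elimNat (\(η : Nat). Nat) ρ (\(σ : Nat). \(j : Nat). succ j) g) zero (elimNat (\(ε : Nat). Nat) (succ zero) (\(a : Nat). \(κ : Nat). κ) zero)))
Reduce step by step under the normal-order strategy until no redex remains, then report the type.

normal-order reduction sequence:
  succ (succ ((\(g : Nat). \(ρ : elimNat (\(ω : Nat). Type0) Nat (\(ξ : Nat). \(d : Type0). d) zero). elimNat (\(η : Nat). Nat) ρ (\(σ : Nat). \(j : Nat). succ j) g) zero (elimNat (\(ε : Nat). Nat) (succ zero) (\(a : Nat). \(κ : Nat). κ) zero)))
  ~> succ (succ ((\(g : elimNat (\(ρ : Nat). Type0) Nat (\(ω : Nat). \(ξ : Type0). ξ) zero). elimNat (\(d : Nat). Nat) g (\(η : Nat). \(σ : Nat). succ σ) zero) (elimNat (\(j : Nat). Nat) (succ zero) (\(ε : Nat). \(a : Nat). a) zero)))
  ~> succ (succ (elimNat (\(g : Nat). Nat) (elimNat (\(ρ : Nat). Nat) (succ zero) (\(ω : Nat). \(ξ : Nat). ξ) zero) (\(d : Nat). \(η : Nat). succ η) zero))
  ~> succ (succ (elimNat (\(g : Nat). Nat) (succ zero) (\(ρ : Nat). \(ω : Nat). ω) zero))
  ~> succ (succ (succ zero))
the term's type:
  Nat


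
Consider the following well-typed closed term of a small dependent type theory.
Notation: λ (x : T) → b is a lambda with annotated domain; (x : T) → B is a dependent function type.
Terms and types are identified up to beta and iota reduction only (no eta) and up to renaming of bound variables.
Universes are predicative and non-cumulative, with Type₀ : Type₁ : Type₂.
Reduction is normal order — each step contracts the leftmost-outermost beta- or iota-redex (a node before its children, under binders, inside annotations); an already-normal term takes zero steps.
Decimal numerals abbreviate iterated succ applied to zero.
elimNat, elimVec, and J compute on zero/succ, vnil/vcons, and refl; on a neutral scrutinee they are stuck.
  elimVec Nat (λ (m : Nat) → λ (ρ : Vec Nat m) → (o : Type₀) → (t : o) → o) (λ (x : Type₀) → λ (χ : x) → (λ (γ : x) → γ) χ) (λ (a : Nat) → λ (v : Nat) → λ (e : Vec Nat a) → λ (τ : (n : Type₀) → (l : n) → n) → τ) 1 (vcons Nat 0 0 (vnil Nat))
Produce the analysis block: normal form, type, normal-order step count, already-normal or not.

resulting normal form:
  λ (m : Type₀) → λ (ρ : m) → ρ
type:
  (m : Type₀) → (ρ : m) → m
steps to reach normal form (normal order): 7
started in normal form: no
first redex: an elimVec iota-redex


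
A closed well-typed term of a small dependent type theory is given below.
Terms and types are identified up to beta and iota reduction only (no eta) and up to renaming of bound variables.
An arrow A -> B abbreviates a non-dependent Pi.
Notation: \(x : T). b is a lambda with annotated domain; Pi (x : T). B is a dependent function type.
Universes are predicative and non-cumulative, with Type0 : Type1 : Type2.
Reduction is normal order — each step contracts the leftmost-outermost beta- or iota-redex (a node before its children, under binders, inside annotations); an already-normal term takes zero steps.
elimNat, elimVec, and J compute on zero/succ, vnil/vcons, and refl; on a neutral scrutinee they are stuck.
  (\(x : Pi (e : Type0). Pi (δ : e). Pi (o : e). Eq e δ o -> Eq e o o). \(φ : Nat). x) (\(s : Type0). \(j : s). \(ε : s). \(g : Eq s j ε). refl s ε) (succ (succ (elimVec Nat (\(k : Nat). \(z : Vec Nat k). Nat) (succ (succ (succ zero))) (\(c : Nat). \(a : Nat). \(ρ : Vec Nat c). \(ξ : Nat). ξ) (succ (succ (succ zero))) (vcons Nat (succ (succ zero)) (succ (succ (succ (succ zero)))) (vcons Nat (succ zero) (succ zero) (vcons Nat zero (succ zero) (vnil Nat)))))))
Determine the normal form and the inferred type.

normal form:
  \(x : Type0). \(e : x). \(δ : x). \(o : Eq x e δ). refl x δ
type:
  Pi (x : Type0). Pi (e : x). Pi (δ : x). Eq x e δ -> Eq x δ δ


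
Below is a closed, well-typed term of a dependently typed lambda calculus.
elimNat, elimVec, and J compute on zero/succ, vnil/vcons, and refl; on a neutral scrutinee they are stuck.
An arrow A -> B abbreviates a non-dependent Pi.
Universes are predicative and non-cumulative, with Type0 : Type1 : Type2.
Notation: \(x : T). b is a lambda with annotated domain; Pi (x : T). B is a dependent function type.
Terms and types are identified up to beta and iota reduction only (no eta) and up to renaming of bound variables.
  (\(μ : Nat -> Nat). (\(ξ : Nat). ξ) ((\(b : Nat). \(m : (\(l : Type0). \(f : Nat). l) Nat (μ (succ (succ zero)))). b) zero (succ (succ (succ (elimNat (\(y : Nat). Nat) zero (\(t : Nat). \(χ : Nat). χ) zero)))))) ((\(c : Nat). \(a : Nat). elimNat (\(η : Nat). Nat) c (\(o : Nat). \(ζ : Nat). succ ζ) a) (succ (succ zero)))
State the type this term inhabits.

the term's type:
  Nat


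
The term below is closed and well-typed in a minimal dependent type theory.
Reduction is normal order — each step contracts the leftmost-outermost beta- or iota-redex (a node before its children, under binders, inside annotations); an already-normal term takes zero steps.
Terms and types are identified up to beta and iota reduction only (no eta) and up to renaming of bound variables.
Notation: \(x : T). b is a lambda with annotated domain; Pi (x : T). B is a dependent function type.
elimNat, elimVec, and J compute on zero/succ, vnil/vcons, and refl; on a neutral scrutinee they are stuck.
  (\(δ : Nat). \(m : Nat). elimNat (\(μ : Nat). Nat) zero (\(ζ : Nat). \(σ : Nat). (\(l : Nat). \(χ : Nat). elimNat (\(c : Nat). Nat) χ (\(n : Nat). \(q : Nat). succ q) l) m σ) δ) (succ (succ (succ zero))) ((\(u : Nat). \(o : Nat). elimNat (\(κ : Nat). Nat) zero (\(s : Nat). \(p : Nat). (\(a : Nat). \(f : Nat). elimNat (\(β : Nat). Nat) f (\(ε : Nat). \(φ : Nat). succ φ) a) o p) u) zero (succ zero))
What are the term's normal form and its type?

resulting normal form:
  zero
type:
  Nat
observation: the leftmost-outermost redex is a beta-redex, and normalization takes 30 steps.


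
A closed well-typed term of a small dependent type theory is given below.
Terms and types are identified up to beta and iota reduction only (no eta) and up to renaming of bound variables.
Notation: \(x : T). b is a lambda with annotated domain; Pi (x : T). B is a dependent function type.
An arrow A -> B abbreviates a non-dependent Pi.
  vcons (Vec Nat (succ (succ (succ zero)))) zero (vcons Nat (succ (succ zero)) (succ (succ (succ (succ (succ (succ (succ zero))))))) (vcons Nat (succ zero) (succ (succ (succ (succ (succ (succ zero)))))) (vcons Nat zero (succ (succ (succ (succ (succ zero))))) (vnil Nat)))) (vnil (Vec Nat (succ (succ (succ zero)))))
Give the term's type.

type:
  Vec (Vec Nat (succ (succ (succ zero)))) (succ zero)


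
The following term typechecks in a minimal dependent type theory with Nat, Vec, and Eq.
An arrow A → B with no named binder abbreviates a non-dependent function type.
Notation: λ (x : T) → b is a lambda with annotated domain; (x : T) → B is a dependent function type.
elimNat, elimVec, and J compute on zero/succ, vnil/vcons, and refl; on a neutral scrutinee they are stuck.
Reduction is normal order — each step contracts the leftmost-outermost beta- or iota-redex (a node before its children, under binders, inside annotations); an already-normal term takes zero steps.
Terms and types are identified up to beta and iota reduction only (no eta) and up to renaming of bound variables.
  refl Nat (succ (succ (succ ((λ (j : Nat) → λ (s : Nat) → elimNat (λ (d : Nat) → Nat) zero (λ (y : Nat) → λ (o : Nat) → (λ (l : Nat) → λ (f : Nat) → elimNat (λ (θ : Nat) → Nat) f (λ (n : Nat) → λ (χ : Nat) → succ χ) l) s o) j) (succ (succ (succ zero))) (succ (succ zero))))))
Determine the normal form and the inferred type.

normal form:
  refl Nat (succ (succ (succ (succ (succ (succ (succ (succ (succ zero)))))))))
inferred type:
  Eq Nat (succ (succ (succ (succ (succ (succ (succ (succ (succ zero))))))))) (succ (succ (succ (succ (succ (succ (succ (succ (succ zero)))))))))


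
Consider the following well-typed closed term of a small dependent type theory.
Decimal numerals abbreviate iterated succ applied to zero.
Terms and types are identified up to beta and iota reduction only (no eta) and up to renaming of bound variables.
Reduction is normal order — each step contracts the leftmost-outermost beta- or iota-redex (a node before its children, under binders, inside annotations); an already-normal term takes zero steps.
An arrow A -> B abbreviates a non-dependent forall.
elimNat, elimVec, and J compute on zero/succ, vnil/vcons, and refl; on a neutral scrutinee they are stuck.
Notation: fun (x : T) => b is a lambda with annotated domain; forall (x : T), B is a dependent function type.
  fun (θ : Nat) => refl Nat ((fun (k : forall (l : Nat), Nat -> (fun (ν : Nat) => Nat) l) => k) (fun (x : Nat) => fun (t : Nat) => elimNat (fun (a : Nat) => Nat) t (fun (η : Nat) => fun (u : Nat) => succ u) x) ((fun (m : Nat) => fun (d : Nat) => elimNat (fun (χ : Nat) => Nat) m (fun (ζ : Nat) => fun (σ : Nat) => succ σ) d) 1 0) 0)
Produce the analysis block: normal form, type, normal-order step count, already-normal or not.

resulting normal form:
  fun (θ : Nat) => refl Nat 1
type:
  Nat -> Eq Nat 1 1
normal-order step count: 10
already normal: no
first redex: a beta-redex


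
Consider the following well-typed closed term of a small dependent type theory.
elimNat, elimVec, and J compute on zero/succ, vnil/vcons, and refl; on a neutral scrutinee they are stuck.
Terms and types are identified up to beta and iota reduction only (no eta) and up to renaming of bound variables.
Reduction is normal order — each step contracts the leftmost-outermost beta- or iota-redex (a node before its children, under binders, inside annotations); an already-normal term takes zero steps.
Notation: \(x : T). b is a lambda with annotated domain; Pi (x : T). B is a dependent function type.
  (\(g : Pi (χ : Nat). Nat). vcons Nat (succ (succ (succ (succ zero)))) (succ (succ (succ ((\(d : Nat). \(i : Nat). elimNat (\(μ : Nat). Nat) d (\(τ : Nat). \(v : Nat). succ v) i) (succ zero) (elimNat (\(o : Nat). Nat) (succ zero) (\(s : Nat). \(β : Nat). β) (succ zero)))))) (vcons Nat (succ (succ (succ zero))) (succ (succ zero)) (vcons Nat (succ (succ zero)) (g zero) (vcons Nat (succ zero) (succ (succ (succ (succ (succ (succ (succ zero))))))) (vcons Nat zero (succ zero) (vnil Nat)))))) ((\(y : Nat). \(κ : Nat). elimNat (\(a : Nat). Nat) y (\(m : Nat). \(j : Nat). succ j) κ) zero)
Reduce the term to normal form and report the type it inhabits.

resulting normal form:
  vcons Nat (succ (succ (succ (succ zero)))) (succ (succ (succ (succ (succ zero))))) (vcons Nat (succ (succ (succ zero))) (succ (succ zero)) (vcons Nat (succ (succ zero)) zero (vcons Nat (succ zero) (succ (succ (succ (succ (succ (succ (succ zero))))))) (vcons Nat zero (succ zero) (vnil Nat)))))
type:
  Vec Nat (succ (succ (succ (succ (succ zero)))))
observation: normalization takes exactly 14 steps under the normal-order strategy.


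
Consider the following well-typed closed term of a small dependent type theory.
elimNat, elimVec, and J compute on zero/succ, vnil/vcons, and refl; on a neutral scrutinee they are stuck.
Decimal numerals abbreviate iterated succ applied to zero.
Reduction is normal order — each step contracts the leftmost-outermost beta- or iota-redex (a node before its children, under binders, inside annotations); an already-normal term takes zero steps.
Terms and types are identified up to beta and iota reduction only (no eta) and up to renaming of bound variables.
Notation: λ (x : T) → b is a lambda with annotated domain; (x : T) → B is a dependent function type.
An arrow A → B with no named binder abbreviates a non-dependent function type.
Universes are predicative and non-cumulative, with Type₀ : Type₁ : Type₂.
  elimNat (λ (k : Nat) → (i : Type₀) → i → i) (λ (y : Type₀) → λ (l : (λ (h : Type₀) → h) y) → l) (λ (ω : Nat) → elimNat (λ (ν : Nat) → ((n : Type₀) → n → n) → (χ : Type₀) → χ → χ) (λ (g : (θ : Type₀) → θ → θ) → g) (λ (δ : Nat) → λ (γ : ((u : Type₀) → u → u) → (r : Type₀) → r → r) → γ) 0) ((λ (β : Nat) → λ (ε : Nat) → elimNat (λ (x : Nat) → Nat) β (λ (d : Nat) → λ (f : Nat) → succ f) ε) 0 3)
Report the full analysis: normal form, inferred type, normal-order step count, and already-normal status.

normal form:
  λ (k : Type₀) → λ (i : k) → i
the term's type:
  (k : Type₀) → k → k
reduction steps (normal order): 24
started in normal form: no
first redex: a beta-redex


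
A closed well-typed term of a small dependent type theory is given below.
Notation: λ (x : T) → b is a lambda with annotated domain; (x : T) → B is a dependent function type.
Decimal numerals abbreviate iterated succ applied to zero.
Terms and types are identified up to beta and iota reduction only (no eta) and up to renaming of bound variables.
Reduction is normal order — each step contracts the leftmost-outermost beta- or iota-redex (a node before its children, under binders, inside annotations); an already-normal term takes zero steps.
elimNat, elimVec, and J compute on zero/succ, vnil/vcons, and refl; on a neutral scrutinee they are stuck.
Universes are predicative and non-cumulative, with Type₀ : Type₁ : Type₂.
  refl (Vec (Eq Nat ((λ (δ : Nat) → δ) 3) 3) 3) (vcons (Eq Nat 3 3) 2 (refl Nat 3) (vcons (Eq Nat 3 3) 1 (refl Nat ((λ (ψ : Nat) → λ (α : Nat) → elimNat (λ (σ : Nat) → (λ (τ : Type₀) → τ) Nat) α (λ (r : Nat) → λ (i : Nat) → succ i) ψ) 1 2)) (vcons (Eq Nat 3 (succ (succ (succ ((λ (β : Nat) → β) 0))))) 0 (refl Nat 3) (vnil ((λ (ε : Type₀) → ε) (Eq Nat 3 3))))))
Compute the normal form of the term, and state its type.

reduced normal form:
  refl (Vec (Eq Nat 3 3) 3) (vcons (Eq Nat 3 3) 2 (refl Nat 3) (vcons (Eq Nat 3 3) 1 (refl Nat 3) (vcons (Eq Nat 3 3) 0 (refl Nat 3) (vnil (Eq Nat 3 3)))))
type:
  Eq (Vec (Eq Nat 3 3) 3) (vcons (Eq Nat 3 3) 2 (refl Nat 3) (vcons (Eq Nat 3 3) 1 (refl Nat 3) (vcons (Eq Nat 3 3) 0 (refl Nat 3) (vnil (Eq Nat 3 3))))) (vcons (Eq Nat 3 3) 2 (refl Nat 3) (vcons (Eq Nat 3 3) 1 (refl Nat 3) (vcons (Eq Nat 3 3) 0 (refl Nat 3) (vnil (Eq Nat 3 3)))))
observation: contracting a beta-redex first, the term normalizes in 9 steps.


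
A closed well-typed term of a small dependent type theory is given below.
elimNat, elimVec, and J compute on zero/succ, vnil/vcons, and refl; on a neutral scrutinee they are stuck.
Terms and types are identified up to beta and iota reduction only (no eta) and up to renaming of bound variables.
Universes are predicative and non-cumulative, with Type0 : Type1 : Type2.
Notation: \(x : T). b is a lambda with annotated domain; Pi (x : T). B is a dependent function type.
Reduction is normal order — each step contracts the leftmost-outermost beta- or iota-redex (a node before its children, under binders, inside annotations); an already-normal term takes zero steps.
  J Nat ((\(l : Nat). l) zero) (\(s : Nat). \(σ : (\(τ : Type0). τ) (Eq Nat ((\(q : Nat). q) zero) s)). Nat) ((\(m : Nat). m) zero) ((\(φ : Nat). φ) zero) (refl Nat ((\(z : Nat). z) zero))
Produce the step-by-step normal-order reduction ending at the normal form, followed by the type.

normal-order reduction:
  J Nat ((\(l : Nat). l) zero) (\(s : Nat). \(σ : (\(τ : Type0). τ) (Eq Nat ((\(q : Nat). q) zero) s)). Nat) ((\(m : Nat). m) zero) ((\(φ : Nat). φ) zero) (refl Nat ((\(z : Nat). z) zero))
  ~> (\(l : Nat). l) zero
  ~> zero
the term's type:
  Nat


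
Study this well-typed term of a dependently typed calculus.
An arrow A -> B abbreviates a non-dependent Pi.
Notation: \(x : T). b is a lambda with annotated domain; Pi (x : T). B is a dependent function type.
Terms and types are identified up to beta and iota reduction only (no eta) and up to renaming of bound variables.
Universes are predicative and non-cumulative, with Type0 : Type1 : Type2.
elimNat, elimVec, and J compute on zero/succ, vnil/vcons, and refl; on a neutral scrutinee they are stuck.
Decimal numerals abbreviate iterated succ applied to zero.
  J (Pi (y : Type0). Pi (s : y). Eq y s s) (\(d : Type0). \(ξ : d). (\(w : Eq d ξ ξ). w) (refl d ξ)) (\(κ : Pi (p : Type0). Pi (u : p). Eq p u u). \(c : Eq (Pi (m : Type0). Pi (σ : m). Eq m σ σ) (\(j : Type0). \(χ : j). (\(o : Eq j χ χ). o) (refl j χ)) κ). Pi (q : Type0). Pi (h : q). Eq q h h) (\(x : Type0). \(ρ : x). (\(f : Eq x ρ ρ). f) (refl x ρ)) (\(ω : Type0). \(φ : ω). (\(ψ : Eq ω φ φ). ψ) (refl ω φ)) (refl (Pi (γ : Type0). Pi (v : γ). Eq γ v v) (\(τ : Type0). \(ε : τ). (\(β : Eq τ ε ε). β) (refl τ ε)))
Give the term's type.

inferred type:
  Pi (y : Type0). Pi (s : y). Eq y s s


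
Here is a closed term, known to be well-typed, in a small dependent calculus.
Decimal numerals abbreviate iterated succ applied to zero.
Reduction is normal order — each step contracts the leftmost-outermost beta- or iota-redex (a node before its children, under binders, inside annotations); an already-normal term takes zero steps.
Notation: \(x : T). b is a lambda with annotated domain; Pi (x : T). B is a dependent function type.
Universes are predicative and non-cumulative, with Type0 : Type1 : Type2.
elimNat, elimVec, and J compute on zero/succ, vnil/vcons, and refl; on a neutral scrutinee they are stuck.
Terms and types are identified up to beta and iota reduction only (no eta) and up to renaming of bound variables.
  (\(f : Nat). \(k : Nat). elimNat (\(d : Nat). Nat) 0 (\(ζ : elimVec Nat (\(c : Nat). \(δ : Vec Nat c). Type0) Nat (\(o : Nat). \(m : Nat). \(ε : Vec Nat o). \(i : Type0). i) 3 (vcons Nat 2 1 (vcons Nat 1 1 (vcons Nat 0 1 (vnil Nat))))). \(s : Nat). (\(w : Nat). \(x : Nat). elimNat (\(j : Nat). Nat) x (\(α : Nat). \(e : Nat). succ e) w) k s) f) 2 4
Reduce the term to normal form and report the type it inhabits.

reduced normal form:
  8
inferred type:
  Nat
observation: the term reaches its normal form after 39 normal-order steps.


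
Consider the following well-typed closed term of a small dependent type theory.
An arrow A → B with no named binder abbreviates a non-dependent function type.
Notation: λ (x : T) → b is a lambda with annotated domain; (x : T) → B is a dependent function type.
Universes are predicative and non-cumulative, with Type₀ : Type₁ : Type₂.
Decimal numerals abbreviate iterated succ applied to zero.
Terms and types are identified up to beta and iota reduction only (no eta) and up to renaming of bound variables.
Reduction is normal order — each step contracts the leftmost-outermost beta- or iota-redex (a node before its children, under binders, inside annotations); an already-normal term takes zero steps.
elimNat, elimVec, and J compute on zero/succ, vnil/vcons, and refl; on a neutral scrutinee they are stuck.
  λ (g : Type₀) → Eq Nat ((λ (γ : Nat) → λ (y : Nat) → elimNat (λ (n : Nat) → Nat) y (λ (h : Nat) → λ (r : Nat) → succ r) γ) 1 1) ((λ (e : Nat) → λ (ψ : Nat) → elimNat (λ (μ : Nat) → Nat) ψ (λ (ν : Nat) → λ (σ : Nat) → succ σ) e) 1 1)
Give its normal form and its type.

resulting normal form:
  λ (g : Type₀) → Eq Nat 2 2
type:
  Type₀ → Type₀
observation: reduction starts at a beta-redex, and 12 normal-order steps reach the normal form.


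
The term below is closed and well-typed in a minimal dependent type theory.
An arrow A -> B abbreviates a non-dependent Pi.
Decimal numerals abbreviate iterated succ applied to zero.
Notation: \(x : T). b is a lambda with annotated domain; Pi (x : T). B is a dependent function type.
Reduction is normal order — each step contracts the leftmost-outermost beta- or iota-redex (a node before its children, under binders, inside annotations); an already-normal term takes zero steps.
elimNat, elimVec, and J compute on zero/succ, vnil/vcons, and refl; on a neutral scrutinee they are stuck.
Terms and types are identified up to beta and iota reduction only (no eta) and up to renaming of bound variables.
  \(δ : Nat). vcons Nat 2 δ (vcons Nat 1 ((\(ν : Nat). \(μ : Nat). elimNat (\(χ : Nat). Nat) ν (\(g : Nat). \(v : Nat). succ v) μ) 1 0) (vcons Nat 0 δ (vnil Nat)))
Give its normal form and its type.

normal form:
  \(δ : Nat). vcons Nat 2 δ (vcons Nat 1 1 (vcons Nat 0 δ (vnil Nat)))
inferred type:
  Nat -> Vec Nat 3


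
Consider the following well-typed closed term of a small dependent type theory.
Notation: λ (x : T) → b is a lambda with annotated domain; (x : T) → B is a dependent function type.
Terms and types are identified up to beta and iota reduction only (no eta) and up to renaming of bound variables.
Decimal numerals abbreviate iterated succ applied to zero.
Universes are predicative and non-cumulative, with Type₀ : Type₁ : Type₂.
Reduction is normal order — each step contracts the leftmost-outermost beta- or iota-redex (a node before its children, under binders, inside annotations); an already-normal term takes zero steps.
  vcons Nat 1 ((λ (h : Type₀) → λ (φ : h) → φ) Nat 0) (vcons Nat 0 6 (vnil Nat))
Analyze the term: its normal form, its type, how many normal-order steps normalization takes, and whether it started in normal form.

resulting normal form:
  vcons Nat 1 0 (vcons Nat 0 6 (vnil Nat))
inferred type:
  Vec Nat 2
reduction steps (normal order): 2
term was already normal: no
first contracted redex: a beta-redex


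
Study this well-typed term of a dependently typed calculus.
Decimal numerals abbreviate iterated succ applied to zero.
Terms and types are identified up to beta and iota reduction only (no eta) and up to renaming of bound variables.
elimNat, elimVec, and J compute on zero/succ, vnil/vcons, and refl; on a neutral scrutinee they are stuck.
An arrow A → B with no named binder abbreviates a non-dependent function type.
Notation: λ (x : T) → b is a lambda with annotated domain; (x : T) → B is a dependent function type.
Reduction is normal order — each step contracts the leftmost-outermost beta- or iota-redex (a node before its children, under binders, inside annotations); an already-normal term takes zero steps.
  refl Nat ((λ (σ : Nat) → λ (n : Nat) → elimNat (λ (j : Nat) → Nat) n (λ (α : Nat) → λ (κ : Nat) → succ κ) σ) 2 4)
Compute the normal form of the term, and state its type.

normal form:
  refl Nat 6
type:
  Eq Nat 6 6
observation: the leftmost-outermost redex is a beta-redex, and normalization takes 9 steps.


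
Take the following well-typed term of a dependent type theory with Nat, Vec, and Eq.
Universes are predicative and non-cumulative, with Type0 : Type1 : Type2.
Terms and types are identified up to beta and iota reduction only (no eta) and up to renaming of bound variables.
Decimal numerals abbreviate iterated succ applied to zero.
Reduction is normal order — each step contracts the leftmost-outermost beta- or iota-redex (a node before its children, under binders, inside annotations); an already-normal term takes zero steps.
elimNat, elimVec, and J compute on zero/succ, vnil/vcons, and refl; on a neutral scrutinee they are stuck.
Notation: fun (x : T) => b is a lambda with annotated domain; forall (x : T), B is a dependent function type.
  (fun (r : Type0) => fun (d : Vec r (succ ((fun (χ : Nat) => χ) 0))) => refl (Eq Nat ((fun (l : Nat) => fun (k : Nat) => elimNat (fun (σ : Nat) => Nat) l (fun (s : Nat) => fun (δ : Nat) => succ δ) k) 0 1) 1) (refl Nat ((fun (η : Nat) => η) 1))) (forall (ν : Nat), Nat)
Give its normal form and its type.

normal form:
  fun (r : Vec (forall (d : Nat), Nat) 1) => refl (Eq Nat 1 1) (refl Nat 1)
type:
  forall (r : Vec (forall (d : Nat), Nat) 1), Eq (Eq Nat 1 1) (refl Nat 1) (refl Nat 1)


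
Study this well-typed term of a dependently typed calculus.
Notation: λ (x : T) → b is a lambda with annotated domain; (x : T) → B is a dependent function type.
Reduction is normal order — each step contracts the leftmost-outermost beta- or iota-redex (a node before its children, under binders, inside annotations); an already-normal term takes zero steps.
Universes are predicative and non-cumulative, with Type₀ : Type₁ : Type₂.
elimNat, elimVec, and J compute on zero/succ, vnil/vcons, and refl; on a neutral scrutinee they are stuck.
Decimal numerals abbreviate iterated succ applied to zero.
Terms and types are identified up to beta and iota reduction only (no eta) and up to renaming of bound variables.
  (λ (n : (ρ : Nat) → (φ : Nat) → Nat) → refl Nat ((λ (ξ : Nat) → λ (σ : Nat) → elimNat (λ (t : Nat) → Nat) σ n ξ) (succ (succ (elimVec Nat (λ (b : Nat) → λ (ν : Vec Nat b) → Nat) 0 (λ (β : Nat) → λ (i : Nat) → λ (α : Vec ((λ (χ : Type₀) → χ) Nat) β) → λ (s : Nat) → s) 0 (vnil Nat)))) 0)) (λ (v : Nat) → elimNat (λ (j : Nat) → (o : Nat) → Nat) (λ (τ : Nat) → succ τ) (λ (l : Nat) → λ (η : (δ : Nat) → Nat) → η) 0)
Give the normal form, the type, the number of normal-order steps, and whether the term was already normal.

resulting normal form:
  refl Nat 2
inferred type:
  Eq Nat 2 2
normal-order step count: 14
already normal: no
first redex: a beta-redex


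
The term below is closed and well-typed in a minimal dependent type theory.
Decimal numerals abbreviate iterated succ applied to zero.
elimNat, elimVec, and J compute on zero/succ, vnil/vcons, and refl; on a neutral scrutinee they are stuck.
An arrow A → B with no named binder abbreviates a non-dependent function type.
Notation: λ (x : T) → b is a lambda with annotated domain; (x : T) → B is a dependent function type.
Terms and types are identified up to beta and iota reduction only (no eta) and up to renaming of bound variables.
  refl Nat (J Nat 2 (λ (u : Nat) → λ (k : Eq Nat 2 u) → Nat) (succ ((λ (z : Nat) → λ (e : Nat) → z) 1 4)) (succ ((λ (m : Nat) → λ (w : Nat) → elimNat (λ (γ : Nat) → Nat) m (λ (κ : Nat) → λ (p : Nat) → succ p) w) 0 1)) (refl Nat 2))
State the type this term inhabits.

inferred type:
  Eq Nat 2 2


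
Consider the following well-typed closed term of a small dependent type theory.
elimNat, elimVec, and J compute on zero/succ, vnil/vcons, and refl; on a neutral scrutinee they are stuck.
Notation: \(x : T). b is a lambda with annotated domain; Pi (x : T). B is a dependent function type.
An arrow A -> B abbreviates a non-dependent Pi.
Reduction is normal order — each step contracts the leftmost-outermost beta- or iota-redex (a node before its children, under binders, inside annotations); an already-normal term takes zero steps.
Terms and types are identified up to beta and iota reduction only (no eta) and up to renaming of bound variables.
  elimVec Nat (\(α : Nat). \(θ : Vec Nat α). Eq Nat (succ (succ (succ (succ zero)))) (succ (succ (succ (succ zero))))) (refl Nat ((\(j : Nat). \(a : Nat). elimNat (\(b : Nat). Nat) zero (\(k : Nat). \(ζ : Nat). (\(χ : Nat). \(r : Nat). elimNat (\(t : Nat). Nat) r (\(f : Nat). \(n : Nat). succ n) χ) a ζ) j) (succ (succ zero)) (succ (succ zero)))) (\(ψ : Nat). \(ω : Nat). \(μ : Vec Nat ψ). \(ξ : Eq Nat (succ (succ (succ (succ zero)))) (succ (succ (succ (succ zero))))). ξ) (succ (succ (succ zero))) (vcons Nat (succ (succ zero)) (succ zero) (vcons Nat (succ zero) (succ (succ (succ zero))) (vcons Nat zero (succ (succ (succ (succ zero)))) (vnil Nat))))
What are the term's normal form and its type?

normal form:
  refl Nat (succ (succ (succ (succ zero))))
type:
  Eq Nat (succ (succ (succ (succ zero)))) (succ (succ (succ (succ zero))))
observation: 43 normal-order steps normalize the term, beginning with an elimVec iota-redex.


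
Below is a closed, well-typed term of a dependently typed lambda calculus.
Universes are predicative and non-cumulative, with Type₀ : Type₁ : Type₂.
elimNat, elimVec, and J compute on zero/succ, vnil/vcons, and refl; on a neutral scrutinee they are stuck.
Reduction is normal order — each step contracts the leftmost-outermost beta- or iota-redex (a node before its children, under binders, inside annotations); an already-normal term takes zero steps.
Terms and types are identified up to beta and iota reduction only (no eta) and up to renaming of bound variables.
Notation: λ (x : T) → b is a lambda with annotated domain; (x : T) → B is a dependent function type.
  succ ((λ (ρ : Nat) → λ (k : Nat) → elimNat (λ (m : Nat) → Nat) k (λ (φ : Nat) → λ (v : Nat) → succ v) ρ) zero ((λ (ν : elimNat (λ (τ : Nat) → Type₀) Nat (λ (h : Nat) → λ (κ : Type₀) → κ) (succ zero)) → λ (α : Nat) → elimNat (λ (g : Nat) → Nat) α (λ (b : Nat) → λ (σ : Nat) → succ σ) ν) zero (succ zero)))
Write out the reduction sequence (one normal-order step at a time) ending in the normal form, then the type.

reduction (normal order):
  succ ((λ (ρ : Nat) → λ (k : Nat) → elimNat (λ (m : Nat) → Nat) k (λ (φ : Nat) → λ (v : Nat) → succ v) ρ) zero ((λ (ν : elimNat (λ (τ : Nat) → Type₀) Nat (λ (h : Nat) → λ (κ : Type₀) → κ) (succ zero)) → λ (α : Nat) → elimNat (λ (g : Nat) → Nat) α (λ (b : Nat) → λ (σ : Nat) → succ σ) ν) zero (succ zero)))
  ~> succ ((λ (ρ : Nat) → elimNat (λ (k : Nat) → Nat) ρ (λ (m : Nat) → λ (φ : Nat) → succ φ) zero) ((λ (v : elimNat (λ (ν : Nat) → Type₀) Nat (λ (τ : Nat) → λ (h : Type₀) → h) (succ zero)) → λ (κ : Nat) → elimNat (λ (α : Nat) → Nat) κ (λ (g : Nat) → λ (b : Nat) → succ b) v) zero (succ zero)))
  ~> succ (elimNat (λ (ρ : Nat) → Nat) ((λ (k : elimNat (λ (m : Nat) → Type₀) Nat (λ (φ : Nat) → λ (v : Type₀) → v) (succ zero)) → λ (ν : Nat) → elimNat (λ (τ : Nat) → Nat) ν (λ (h : Nat) → λ (κ : Nat) → succ κ) k) zero (succ zero)) (λ (α : Nat) → λ (g : Nat) → succ g) zero)
  ~> succ ((λ (ρ : elimNat (λ (k : Nat) → Type₀) Nat (λ (m : Nat) → λ (φ : Type₀) → φ) (succ zero)) → λ (v : Nat) → elimNat (λ (ν : Nat) → Nat) v (λ (τ : Nat) → λ (h : Nat) → succ h) ρ) zero (succ zero))
  ~> succ ((λ (ρ : Nat) → elimNat (λ (k : Nat) → Nat) ρ (λ (m : Nat) → λ (φ : Nat) → succ φ) zero) (succ zero))
  ~> succ (elimNat (λ (ρ : Nat) → Nat) (succ zero) (λ (k : Nat) → λ (m : Nat) → succ m) zero)
  ~> succ (succ zero)
type:
  Nat


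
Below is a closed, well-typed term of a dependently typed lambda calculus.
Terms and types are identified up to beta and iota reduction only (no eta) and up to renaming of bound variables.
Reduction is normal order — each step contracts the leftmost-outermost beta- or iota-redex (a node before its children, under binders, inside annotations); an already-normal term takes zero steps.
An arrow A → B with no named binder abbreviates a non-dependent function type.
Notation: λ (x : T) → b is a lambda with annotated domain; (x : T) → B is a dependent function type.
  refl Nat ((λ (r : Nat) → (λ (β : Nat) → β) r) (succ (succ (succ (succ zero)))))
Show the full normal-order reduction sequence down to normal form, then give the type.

normal-order reduction:
  refl Nat ((λ (r : Nat) → (λ (β : Nat) → β) r) (succ (succ (succ (succ zero)))))
  ~> refl Nat ((λ (r : Nat) → r) (succ (succ (succ (succ zero)))))
  ~> refl Nat (succ (succ (succ (succ zero))))
the term's type:
  Eq Nat (succ (succ (succ (succ zero)))) (succ (succ (succ (succ zero))))


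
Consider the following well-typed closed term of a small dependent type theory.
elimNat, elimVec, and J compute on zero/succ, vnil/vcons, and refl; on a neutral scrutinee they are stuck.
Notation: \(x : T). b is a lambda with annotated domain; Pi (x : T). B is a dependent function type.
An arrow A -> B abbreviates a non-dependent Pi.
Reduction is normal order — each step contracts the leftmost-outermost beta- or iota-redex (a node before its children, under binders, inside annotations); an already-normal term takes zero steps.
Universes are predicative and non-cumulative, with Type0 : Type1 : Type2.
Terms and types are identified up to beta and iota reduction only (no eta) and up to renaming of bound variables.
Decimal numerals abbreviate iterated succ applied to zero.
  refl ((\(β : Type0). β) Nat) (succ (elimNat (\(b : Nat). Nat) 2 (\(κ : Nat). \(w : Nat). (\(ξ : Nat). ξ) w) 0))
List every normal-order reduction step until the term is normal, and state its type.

normal-order reduction sequence:
  refl ((\(β : Type0). β) Nat) (succ (elimNat (\(b : Nat). Nat) 2 (\(κ : Nat). \(w : Nat). (\(ξ : Nat). ξ) w) 0))
  ~> refl Nat (succ (elimNat (\(β : Nat). Nat) 2 (\(b : Nat). \(κ : Nat). (\(w : Nat). w) κ) 0))
  ~> refl Nat 3
the term's type:
  Eq Nat 3 3


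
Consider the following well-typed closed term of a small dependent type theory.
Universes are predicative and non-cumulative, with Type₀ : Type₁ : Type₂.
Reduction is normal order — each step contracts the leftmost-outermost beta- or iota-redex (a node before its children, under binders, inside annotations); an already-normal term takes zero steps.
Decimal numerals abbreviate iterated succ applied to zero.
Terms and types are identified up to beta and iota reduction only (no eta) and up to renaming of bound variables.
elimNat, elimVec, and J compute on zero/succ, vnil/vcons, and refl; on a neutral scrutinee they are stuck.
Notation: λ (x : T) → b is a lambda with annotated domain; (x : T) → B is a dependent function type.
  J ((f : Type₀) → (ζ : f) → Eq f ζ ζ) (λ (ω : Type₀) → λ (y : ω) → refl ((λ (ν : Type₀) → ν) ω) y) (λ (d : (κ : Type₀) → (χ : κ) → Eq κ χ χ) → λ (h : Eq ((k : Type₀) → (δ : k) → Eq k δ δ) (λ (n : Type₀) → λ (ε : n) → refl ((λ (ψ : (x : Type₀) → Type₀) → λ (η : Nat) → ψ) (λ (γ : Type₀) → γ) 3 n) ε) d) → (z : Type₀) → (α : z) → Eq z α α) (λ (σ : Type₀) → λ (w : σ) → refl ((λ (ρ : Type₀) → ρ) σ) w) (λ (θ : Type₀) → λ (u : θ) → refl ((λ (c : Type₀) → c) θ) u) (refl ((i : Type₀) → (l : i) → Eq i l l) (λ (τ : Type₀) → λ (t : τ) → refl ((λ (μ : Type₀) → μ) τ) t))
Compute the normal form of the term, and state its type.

reduced normal form:
  λ (f : Type₀) → λ (ζ : f) → refl f ζ
inferred type:
  (f : Type₀) → (ζ : f) → Eq f ζ ζ
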